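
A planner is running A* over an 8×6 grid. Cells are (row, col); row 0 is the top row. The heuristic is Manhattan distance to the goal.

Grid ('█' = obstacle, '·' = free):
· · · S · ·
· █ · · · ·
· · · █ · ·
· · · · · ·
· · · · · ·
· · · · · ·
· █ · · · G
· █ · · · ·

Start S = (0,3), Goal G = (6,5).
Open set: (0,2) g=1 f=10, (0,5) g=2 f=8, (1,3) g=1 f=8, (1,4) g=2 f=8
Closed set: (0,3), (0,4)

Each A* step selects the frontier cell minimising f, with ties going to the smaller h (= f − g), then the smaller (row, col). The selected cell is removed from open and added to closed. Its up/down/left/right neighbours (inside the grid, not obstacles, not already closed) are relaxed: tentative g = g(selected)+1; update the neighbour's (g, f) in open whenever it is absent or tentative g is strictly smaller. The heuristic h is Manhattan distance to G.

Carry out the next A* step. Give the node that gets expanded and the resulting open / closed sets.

expanded=(0,5); open=[(0,2) g=1 f=10, (1,3) g=1 f=8, (1,4) g=2 f=8, (1,5) g=3 f=8]; closed=[(0,3), (0,4), (0,5)]

step 1: expand (0,5) (f=8, h=6) → closed; open now [(0,2) g=1 f=10, (1,3) g=1 f=8, (1,4) g=2 f=8, (1,5) g=3 f=8]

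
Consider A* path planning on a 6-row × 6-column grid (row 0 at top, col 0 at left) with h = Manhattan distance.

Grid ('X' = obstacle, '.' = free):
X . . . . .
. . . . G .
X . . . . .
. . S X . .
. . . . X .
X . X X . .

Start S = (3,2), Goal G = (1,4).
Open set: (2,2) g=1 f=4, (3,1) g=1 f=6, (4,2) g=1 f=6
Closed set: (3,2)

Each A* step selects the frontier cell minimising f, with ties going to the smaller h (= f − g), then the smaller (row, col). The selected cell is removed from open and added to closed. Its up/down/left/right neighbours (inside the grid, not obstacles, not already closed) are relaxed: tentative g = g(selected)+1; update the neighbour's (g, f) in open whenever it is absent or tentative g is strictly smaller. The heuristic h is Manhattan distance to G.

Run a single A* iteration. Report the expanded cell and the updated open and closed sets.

expanded=(2,2); open=[(1,2) g=2 f=4, (2,1) g=2 f=6, (2,3) g=2 f=4, (3,1) g=1 f=6, (4,2) g=1 f=6]; closed=[(2,2), (3,2)]

step 1: expand (2,2) (f=4, h=3) → closed; open now [(1,2) g=2 f=4, (2,1) g=2 f=6, (2,3) g=2 f=4, (3,1) g=1 f=6, (4,2) g=1 f=6]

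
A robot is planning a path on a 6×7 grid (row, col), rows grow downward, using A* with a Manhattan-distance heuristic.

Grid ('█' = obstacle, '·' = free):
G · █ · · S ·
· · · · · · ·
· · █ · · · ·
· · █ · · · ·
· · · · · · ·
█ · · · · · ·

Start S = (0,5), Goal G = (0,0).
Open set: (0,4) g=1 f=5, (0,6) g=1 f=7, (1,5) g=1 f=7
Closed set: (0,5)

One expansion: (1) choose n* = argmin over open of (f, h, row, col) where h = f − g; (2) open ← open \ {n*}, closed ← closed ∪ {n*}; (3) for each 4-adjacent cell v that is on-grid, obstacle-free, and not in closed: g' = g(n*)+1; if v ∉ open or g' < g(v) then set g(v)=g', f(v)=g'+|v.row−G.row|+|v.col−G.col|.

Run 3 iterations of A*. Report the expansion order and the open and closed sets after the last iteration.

order=[(0,4) → (0,3) → (1,3)]; open=[(0,6) g=1 f=7, (1,2) g=4 f=7, (1,4) g=2 f=7, (1,5) g=1 f=7, (2,3) g=4 f=9]; closed=[(0,3), (0,4), (0,5), (1,3)]

step 1: expand (0,4) (f=5, h=4) → closed; open now [(0,3) g=2 f=5, (0,6) g=1 f=7, (1,4) g=2 f=7, (1,5) g=1 f=7]
step 2: expand (0,3) (f=5, h=3) → closed; open now [(0,6) g=1 f=7, (1,3) g=3 f=7, (1,4) g=2 f=7, (1,5) g=1 f=7]
step 3: expand (1,3) (f=7, h=4) → closed; open now [(0,6) g=1 f=7, (1,2) g=4 f=7, (1,4) g=2 f=7, (1,5) g=1 f=7, (2,3) g=4 f=9]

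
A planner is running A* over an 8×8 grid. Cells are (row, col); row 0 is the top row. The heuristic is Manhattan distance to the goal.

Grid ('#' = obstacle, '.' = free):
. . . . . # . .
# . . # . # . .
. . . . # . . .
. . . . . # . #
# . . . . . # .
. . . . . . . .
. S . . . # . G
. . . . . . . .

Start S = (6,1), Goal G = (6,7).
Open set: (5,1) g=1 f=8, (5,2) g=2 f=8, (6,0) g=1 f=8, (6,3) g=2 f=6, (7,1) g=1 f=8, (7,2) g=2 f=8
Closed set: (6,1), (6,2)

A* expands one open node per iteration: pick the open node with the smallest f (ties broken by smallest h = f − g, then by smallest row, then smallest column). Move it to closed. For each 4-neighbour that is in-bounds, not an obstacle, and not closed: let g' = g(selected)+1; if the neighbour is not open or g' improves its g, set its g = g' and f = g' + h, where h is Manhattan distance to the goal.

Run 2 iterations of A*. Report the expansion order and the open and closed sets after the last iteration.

step 1: expand (6,3) (f=6, h=4) → closed; open now [(5,1) g=1 f=8, (5,2) g=2 f=8, (5,3) g=3 f=8, (6,0) g=1 f=8, (6,4) g=3 f=6, (7,1) g=1 f=8, (7,2) g=2 f=8, (7,3) g=3 f=8]
step 2: expand (6,4) (f=6, h=3) → closed; open now [(5,1) g=1 f=8, (5,2) g=2 f=8, (5,3) g=3 f=8, (5,4) g=4 f=8, (6,0) g=1 f=8, (7,1) g=1 f=8, (7,2) g=2 f=8, (7,3) g=3 f=8, (7,4) g=4 f=8]

order=[(6,3) → (6,4)]; open=[(5,1) g=1 f=8, (5,2) g=2 f=8, (5,3) g=3 f=8, (5,4) g=4 f=8, (6,0) g=1 f=8, (7,1) g=1 f=8, (7,2) g=2 f=8, (7,3) g=3 f=8, (7,4) g=4 f=8]; closed=[(6,1), (6,2), (6,3), (6,4)]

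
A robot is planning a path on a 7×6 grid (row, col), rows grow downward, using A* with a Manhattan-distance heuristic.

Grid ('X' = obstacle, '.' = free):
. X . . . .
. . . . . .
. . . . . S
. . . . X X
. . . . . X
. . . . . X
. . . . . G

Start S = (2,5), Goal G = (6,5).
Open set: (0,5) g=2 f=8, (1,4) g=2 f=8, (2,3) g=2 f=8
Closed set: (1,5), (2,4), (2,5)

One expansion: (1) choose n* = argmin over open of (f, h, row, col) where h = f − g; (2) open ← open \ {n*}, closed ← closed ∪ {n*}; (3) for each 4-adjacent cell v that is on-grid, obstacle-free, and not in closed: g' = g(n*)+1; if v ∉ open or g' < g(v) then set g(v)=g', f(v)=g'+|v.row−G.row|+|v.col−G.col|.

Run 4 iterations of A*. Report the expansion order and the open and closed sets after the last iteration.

order=[(0,5) → (1,4) → (2,3) → (3,3)]; open=[(0,4) g=3 f=10, (1,3) g=3 f=10, (2,2) g=3 f=10, (3,2) g=4 f=10, (4,3) g=4 f=8]; closed=[(0,5), (1,4), (1,5), (2,3), (2,4), (2,5), (3,3)]

step 1: expand (0,5) (f=8, h=6) → closed; open now [(0,4) g=3 f=10, (1,4) g=2 f=8, (2,3) g=2 f=8]
step 2: expand (1,4) (f=8, h=6) → closed; open now [(0,4) g=3 f=10, (1,3) g=3 f=10, (2,3) g=2 f=8]
step 3: expand (2,3) (f=8, h=6) → closed; open now [(0,4) g=3 f=10, (1,3) g=3 f=10, (2,2) g=3 f=10, (3,3) g=3 f=8]
step 4: expand (3,3) (f=8, h=5) → closed; open now [(0,4) g=3 f=10, (1,3) g=3 f=10, (2,2) g=3 f=10, (3,2) g=4 f=10, (4,3) g=4 f=8]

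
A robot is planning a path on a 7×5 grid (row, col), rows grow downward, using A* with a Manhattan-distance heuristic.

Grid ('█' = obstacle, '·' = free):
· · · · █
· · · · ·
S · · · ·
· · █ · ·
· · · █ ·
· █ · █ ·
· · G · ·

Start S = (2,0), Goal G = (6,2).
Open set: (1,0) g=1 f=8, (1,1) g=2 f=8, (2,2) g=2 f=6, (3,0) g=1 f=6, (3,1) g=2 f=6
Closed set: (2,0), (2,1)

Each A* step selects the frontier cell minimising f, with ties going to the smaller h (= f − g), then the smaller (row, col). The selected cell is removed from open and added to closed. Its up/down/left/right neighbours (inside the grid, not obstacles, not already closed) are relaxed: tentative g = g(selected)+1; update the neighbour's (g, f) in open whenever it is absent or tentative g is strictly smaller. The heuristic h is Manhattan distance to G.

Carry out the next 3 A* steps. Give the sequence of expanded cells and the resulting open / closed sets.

step 1: expand (2,2) (f=6, h=4) → closed; open now [(1,0) g=1 f=8, (1,1) g=2 f=8, (1,2) g=3 f=8, (2,3) g=3 f=8, (3,0) g=1 f=6, (3,1) g=2 f=6]
step 2: expand (3,1) (f=6, h=4) → closed; open now [(1,0) g=1 f=8, (1,1) g=2 f=8, (1,2) g=3 f=8, (2,3) g=3 f=8, (3,0) g=1 f=6, (4,1) g=3 f=6]
step 3: expand (4,1) (f=6, h=3) → closed; open now [(1,0) g=1 f=8, (1,1) g=2 f=8, (1,2) g=3 f=8, (2,3) g=3 f=8, (3,0) g=1 f=6, (4,0) g=4 f=8, (4,2) g=4 f=6]

order=[(2,2) → (3,1) → (4,1)]; open=[(1,0) g=1 f=8, (1,1) g=2 f=8, (1,2) g=3 f=8, (2,3) g=3 f=8, (3,0) g=1 f=6, (4,0) g=4 f=8, (4,2) g=4 f=6]; closed=[(2,0), (2,1), (2,2), (3,1), (4,1)]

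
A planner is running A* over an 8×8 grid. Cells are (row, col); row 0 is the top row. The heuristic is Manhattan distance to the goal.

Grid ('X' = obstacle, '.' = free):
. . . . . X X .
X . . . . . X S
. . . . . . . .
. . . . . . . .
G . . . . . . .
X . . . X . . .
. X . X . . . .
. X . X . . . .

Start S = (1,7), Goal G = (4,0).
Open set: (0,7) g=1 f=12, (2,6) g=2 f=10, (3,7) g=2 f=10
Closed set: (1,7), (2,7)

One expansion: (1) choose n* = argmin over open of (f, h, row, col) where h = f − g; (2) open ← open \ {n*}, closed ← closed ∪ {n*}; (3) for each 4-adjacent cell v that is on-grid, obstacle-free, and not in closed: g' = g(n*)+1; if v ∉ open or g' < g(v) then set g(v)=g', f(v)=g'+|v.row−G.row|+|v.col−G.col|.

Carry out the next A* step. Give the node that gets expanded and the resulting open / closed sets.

expanded=(2,6); open=[(0,7) g=1 f=12, (2,5) g=3 f=10, (3,6) g=3 f=10, (3,7) g=2 f=10]; closed=[(1,7), (2,6), (2,7)]

step 1: expand (2,6) (f=10, h=8) → closed; open now [(0,7) g=1 f=12, (2,5) g=3 f=10, (3,6) g=3 f=10, (3,7) g=2 f=10]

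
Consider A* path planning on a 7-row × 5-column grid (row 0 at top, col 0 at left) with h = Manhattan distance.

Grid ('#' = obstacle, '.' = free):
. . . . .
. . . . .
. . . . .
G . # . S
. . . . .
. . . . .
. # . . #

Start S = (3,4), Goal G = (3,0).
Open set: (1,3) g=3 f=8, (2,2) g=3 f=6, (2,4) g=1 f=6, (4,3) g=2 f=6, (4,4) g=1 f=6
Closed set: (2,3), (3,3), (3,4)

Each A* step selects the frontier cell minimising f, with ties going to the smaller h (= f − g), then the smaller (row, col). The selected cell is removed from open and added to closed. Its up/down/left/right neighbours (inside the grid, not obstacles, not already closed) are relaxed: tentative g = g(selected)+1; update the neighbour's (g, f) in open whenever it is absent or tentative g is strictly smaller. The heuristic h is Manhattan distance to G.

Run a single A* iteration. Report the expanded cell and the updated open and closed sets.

expanded=(2,2); open=[(1,2) g=4 f=8, (1,3) g=3 f=8, (2,1) g=4 f=6, (2,4) g=1 f=6, (4,3) g=2 f=6, (4,4) g=1 f=6]; closed=[(2,2), (2,3), (3,3), (3,4)]

step 1: expand (2,2) (f=6, h=3) → closed; open now [(1,2) g=4 f=8, (1,3) g=3 f=8, (2,1) g=4 f=6, (2,4) g=1 f=6, (4,3) g=2 f=6, (4,4) g=1 f=6]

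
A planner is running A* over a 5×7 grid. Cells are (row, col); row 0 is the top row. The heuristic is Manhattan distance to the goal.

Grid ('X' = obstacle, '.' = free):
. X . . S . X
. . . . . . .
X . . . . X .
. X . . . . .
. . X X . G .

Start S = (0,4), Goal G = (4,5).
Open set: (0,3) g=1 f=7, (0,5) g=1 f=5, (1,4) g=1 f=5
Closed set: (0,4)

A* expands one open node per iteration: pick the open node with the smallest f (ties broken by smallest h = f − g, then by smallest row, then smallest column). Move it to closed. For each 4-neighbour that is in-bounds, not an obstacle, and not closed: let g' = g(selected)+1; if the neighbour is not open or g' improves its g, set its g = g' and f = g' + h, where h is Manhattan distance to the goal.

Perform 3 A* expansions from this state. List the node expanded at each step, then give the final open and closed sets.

order=[(0,5) → (1,5) → (1,4)]; open=[(0,3) g=1 f=7, (1,3) g=2 f=7, (1,6) g=3 f=7, (2,4) g=2 f=5]; closed=[(0,4), (0,5), (1,4), (1,5)]

step 1: expand (0,5) (f=5, h=4) → closed; open now [(0,3) g=1 f=7, (1,4) g=1 f=5, (1,5) g=2 f=5]
step 2: expand (1,5) (f=5, h=3) → closed; open now [(0,3) g=1 f=7, (1,4) g=1 f=5, (1,6) g=3 f=7]
step 3: expand (1,4) (f=5, h=4) → closed; open now [(0,3) g=1 f=7, (1,3) g=2 f=7, (1,6) g=3 f=7, (2,4) g=2 f=5]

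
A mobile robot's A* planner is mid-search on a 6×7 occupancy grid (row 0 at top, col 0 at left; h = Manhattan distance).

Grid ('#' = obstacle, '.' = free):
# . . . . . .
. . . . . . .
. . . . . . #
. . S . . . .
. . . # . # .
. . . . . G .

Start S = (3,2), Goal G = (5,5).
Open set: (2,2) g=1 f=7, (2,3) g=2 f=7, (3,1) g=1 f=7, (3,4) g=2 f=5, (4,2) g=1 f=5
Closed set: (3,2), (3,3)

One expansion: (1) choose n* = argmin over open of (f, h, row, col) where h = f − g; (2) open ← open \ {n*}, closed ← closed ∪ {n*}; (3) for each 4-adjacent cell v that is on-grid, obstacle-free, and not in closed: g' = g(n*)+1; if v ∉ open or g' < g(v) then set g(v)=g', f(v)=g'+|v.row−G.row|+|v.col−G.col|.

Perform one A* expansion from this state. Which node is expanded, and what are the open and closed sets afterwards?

step 1: expand (3,4) (f=5, h=3) → closed; open now [(2,2) g=1 f=7, (2,3) g=2 f=7, (2,4) g=3 f=7, (3,1) g=1 f=7, (3,5) g=3 f=5, (4,2) g=1 f=5, (4,4) g=3 f=5]

expanded=(3,4); open=[(2,2) g=1 f=7, (2,3) g=2 f=7, (2,4) g=3 f=7, (3,1) g=1 f=7, (3,5) g=3 f=5, (4,2) g=1 f=5, (4,4) g=3 f=5]; closed=[(3,2), (3,3), (3,4)]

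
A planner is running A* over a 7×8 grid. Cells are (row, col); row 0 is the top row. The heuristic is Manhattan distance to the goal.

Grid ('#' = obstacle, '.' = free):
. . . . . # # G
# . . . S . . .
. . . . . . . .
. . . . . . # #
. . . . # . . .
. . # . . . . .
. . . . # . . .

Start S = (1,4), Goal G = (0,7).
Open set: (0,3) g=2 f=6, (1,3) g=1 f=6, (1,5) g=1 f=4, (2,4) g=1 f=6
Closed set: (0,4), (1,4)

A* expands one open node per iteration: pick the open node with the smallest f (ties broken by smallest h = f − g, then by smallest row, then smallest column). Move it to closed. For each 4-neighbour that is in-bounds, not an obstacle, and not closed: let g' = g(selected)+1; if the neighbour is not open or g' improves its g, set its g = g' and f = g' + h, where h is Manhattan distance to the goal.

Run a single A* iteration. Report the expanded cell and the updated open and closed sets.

step 1: expand (1,5) (f=4, h=3) → closed; open now [(0,3) g=2 f=6, (1,3) g=1 f=6, (1,6) g=2 f=4, (2,4) g=1 f=6, (2,5) g=2 f=6]

expanded=(1,5); open=[(0,3) g=2 f=6, (1,3) g=1 f=6, (1,6) g=2 f=4, (2,4) g=1 f=6, (2,5) g=2 f=6]; closed=[(0,4), (1,4), (1,5)]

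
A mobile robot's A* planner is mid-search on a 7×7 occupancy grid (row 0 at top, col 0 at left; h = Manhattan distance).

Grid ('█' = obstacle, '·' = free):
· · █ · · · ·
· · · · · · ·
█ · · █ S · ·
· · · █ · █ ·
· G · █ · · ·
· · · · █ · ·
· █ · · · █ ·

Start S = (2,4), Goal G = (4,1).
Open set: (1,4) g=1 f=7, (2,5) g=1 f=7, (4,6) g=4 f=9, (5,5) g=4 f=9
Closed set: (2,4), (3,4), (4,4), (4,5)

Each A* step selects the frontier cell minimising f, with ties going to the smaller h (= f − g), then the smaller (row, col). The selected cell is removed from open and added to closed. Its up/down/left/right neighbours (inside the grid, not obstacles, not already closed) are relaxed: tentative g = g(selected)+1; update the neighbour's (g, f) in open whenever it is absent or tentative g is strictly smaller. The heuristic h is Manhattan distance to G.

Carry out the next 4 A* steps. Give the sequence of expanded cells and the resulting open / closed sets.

order=[(1,4) → (1,3) → (1,2) → (1,1)]; open=[(0,1) g=5 f=9, (0,3) g=3 f=9, (0,4) g=2 f=9, (1,0) g=5 f=9, (1,5) g=2 f=9, (2,1) g=5 f=7, (2,2) g=4 f=7, (2,5) g=1 f=7, (4,6) g=4 f=9, (5,5) g=4 f=9]; closed=[(1,1), (1,2), (1,3), (1,4), (2,4), (3,4), (4,4), (4,5)]

step 1: expand (1,4) (f=7, h=6) → closed; open now [(0,4) g=2 f=9, (1,3) g=2 f=7, (1,5) g=2 f=9, (2,5) g=1 f=7, (4,6) g=4 f=9, (5,5) g=4 f=9]
step 2: expand (1,3) (f=7, h=5) → closed; open now [(0,3) g=3 f=9, (0,4) g=2 f=9, (1,2) g=3 f=7, (1,5) g=2 f=9, (2,5) g=1 f=7, (4,6) g=4 f=9, (5,5) g=4 f=9]
step 3: expand (1,2) (f=7, h=4) → closed; open now [(0,3) g=3 f=9, (0,4) g=2 f=9, (1,1) g=4 f=7, (1,5) g=2 f=9, (2,2) g=4 f=7, (2,5) g=1 f=7, (4,6) g=4 f=9, (5,5) g=4 f=9]
step 4: expand (1,1) (f=7, h=3) → closed; open now [(0,1) g=5 f=9, (0,3) g=3 f=9, (0,4) g=2 f=9, (1,0) g=5 f=9, (1,5) g=2 f=9, (2,1) g=5 f=7, (2,2) g=4 f=7, (2,5) g=1 f=7, (4,6) g=4 f=9, (5,5) g=4 f=9]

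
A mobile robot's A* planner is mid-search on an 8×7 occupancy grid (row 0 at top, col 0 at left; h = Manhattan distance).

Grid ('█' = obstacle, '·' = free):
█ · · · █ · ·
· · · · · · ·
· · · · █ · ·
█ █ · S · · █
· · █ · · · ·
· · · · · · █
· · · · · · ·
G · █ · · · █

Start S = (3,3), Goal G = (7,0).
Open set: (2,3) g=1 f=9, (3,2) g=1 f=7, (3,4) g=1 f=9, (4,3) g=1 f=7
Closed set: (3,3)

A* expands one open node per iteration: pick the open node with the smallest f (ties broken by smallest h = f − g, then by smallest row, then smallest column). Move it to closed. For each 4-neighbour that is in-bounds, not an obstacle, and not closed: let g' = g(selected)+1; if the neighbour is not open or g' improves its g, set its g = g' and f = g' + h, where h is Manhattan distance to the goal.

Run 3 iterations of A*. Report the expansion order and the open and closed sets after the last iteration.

order=[(3,2) → (4,3) → (5,3)]; open=[(2,2) g=2 f=9, (2,3) g=1 f=9, (3,4) g=1 f=9, (4,4) g=2 f=9, (5,2) g=3 f=7, (5,4) g=3 f=9, (6,3) g=3 f=7]; closed=[(3,2), (3,3), (4,3), (5,3)]

step 1: expand (3,2) (f=7, h=6) → closed; open now [(2,2) g=2 f=9, (2,3) g=1 f=9, (3,4) g=1 f=9, (4,3) g=1 f=7]
step 2: expand (4,3) (f=7, h=6) → closed; open now [(2,2) g=2 f=9, (2,3) g=1 f=9, (3,4) g=1 f=9, (4,4) g=2 f=9, (5,3) g=2 f=7]
step 3: expand (5,3) (f=7, h=5) → closed; open now [(2,2) g=2 f=9, (2,3) g=1 f=9, (3,4) g=1 f=9, (4,4) g=2 f=9, (5,2) g=3 f=7, (5,4) g=3 f=9, (6,3) g=3 f=7]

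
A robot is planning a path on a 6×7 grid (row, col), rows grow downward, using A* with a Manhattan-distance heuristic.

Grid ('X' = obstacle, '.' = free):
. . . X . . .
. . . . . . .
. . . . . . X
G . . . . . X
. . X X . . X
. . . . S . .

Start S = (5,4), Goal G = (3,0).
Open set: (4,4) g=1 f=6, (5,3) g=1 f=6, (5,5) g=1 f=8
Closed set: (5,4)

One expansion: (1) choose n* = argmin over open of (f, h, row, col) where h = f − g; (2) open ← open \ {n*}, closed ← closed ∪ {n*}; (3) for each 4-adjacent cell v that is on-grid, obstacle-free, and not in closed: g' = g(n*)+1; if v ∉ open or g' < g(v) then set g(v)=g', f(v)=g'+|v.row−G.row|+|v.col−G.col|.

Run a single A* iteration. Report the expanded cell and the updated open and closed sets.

step 1: expand (4,4) (f=6, h=5) → closed; open now [(3,4) g=2 f=6, (4,5) g=2 f=8, (5,3) g=1 f=6, (5,5) g=1 f=8]

expanded=(4,4); open=[(3,4) g=2 f=6, (4,5) g=2 f=8, (5,3) g=1 f=6, (5,5) g=1 f=8]; closed=[(4,4), (5,4)]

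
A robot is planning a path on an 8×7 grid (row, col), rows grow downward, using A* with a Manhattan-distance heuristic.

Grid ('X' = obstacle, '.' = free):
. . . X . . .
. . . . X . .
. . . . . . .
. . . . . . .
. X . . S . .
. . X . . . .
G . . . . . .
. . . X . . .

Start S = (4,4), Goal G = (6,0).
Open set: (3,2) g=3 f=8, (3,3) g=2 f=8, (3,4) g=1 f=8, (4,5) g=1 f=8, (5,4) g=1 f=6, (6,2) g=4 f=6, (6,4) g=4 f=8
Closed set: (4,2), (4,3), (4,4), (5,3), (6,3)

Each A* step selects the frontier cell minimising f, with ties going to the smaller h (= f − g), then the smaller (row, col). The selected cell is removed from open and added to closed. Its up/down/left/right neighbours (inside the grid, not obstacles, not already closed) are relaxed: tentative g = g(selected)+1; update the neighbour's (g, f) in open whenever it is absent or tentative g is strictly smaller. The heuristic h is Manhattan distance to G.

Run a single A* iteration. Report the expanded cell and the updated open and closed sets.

step 1: expand (6,2) (f=6, h=2) → closed; open now [(3,2) g=3 f=8, (3,3) g=2 f=8, (3,4) g=1 f=8, (4,5) g=1 f=8, (5,4) g=1 f=6, (6,1) g=5 f=6, (6,4) g=4 f=8, (7,2) g=5 f=8]

expanded=(6,2); open=[(3,2) g=3 f=8, (3,3) g=2 f=8, (3,4) g=1 f=8, (4,5) g=1 f=8, (5,4) g=1 f=6, (6,1) g=5 f=6, (6,4) g=4 f=8, (7,2) g=5 f=8]; closed=[(4,2), (4,3), (4,4), (5,3), (6,2), (6,3)]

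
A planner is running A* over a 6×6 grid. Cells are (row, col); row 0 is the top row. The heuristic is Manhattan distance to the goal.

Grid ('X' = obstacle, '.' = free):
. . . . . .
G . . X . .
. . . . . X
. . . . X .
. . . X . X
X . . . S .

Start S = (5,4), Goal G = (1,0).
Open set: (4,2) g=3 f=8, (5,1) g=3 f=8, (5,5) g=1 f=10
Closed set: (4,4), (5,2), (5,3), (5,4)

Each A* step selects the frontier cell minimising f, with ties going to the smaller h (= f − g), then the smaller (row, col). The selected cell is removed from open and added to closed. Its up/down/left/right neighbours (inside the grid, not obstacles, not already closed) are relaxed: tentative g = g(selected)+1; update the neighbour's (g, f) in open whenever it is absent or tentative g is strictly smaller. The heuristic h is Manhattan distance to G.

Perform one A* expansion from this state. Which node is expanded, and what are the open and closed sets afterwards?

expanded=(4,2); open=[(3,2) g=4 f=8, (4,1) g=4 f=8, (5,1) g=3 f=8, (5,5) g=1 f=10]; closed=[(4,2), (4,4), (5,2), (5,3), (5,4)]

step 1: expand (4,2) (f=8, h=5) → closed; open now [(3,2) g=4 f=8, (4,1) g=4 f=8, (5,1) g=3 f=8, (5,5) g=1 f=10]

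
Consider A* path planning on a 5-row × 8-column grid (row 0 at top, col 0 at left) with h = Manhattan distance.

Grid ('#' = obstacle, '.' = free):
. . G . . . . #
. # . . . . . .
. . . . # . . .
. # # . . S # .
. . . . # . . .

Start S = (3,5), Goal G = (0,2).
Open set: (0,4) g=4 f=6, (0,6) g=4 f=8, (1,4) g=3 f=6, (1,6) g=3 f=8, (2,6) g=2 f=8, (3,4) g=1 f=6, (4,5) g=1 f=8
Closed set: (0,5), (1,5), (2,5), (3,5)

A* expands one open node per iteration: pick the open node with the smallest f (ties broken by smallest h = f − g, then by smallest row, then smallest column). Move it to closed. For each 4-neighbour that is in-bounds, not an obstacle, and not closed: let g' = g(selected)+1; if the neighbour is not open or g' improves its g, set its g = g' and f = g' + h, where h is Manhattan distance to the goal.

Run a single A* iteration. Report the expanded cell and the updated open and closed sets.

expanded=(0,4); open=[(0,3) g=5 f=6, (0,6) g=4 f=8, (1,4) g=3 f=6, (1,6) g=3 f=8, (2,6) g=2 f=8, (3,4) g=1 f=6, (4,5) g=1 f=8]; closed=[(0,4), (0,5), (1,5), (2,5), (3,5)]

step 1: expand (0,4) (f=6, h=2) → closed; open now [(0,3) g=5 f=6, (0,6) g=4 f=8, (1,4) g=3 f=6, (1,6) g=3 f=8, (2,6) g=2 f=8, (3,4) g=1 f=6, (4,5) g=1 f=8]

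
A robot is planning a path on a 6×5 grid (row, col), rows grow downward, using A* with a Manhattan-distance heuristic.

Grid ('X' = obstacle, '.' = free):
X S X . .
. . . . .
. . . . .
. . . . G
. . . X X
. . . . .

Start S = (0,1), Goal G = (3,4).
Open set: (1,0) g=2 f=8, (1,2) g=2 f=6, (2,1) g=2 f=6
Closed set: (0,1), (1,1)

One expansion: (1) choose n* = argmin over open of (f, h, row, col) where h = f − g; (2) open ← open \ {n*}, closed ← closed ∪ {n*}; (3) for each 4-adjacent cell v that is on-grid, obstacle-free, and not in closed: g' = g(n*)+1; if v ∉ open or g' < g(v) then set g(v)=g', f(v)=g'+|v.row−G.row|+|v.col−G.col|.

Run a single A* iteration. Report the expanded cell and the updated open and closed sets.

step 1: expand (1,2) (f=6, h=4) → closed; open now [(1,0) g=2 f=8, (1,3) g=3 f=6, (2,1) g=2 f=6, (2,2) g=3 f=6]

expanded=(1,2); open=[(1,0) g=2 f=8, (1,3) g=3 f=6, (2,1) g=2 f=6, (2,2) g=3 f=6]; closed=[(0,1), (1,1), (1,2)]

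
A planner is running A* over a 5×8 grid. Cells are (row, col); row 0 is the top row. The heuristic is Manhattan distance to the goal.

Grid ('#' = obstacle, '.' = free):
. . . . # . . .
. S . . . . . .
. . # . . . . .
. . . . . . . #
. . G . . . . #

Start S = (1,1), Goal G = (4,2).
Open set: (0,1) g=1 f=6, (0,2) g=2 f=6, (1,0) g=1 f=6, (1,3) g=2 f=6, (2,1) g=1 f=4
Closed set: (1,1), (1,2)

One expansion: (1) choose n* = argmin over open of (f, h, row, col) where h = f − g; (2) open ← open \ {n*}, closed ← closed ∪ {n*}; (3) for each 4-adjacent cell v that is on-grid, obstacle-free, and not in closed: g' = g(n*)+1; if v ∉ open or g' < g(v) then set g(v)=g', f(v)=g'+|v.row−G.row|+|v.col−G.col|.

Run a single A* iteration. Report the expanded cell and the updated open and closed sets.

expanded=(2,1); open=[(0,1) g=1 f=6, (0,2) g=2 f=6, (1,0) g=1 f=6, (1,3) g=2 f=6, (2,0) g=2 f=6, (3,1) g=2 f=4]; closed=[(1,1), (1,2), (2,1)]

step 1: expand (2,1) (f=4, h=3) → closed; open now [(0,1) g=1 f=6, (0,2) g=2 f=6, (1,0) g=1 f=6, (1,3) g=2 f=6, (2,0) g=2 f=6, (3,1) g=2 f=4]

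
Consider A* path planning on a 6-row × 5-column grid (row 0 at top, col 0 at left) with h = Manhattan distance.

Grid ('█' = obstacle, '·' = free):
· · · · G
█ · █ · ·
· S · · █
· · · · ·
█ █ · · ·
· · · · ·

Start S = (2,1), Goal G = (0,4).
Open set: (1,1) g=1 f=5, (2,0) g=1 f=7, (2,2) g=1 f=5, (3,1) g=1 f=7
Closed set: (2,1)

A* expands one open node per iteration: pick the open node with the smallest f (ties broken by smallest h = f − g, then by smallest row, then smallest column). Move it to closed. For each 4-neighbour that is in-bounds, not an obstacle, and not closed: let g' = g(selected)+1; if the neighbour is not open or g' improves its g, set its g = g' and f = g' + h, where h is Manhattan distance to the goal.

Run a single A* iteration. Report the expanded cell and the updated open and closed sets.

expanded=(1,1); open=[(0,1) g=2 f=5, (2,0) g=1 f=7, (2,2) g=1 f=5, (3,1) g=1 f=7]; closed=[(1,1), (2,1)]

step 1: expand (1,1) (f=5, h=4) → closed; open now [(0,1) g=2 f=5, (2,0) g=1 f=7, (2,2) g=1 f=5, (3,1) g=1 f=7]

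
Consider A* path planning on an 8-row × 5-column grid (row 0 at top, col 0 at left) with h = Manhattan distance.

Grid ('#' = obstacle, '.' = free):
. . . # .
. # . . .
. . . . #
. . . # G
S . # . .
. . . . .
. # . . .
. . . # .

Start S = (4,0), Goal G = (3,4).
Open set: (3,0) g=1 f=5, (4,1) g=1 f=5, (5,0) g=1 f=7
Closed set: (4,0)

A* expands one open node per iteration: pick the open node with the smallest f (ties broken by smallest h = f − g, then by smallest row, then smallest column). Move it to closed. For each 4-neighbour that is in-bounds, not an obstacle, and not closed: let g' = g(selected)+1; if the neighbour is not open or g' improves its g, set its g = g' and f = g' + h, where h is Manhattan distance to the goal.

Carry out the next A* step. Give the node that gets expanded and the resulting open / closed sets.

expanded=(3,0); open=[(2,0) g=2 f=7, (3,1) g=2 f=5, (4,1) g=1 f=5, (5,0) g=1 f=7]; closed=[(3,0), (4,0)]

step 1: expand (3,0) (f=5, h=4) → closed; open now [(2,0) g=2 f=7, (3,1) g=2 f=5, (4,1) g=1 f=5, (5,0) g=1 f=7]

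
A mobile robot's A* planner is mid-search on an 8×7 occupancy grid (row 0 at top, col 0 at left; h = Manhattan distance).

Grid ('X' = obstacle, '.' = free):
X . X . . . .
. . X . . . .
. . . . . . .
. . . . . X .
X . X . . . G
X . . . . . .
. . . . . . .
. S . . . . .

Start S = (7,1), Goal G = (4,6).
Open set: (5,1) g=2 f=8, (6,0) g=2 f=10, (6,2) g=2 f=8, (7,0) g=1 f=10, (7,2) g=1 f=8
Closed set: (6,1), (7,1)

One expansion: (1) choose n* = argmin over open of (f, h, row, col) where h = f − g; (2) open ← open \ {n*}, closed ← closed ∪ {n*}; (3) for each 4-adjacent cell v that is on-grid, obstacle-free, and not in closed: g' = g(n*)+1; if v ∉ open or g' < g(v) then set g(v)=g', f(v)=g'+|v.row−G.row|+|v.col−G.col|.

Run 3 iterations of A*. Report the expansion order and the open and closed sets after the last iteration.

step 1: expand (5,1) (f=8, h=6) → closed; open now [(4,1) g=3 f=8, (5,2) g=3 f=8, (6,0) g=2 f=10, (6,2) g=2 f=8, (7,0) g=1 f=10, (7,2) g=1 f=8]
step 2: expand (4,1) (f=8, h=5) → closed; open now [(3,1) g=4 f=10, (5,2) g=3 f=8, (6,0) g=2 f=10, (6,2) g=2 f=8, (7,0) g=1 f=10, (7,2) g=1 f=8]
step 3: expand (5,2) (f=8, h=5) → closed; open now [(3,1) g=4 f=10, (5,3) g=4 f=8, (6,0) g=2 f=10, (6,2) g=2 f=8, (7,0) g=1 f=10, (7,2) g=1 f=8]

order=[(5,1) → (4,1) → (5,2)]; open=[(3,1) g=4 f=10, (5,3) g=4 f=8, (6,0) g=2 f=10, (6,2) g=2 f=8, (7,0) g=1 f=10, (7,2) g=1 f=8]; closed=[(4,1), (5,1), (5,2), (6,1), (7,1)]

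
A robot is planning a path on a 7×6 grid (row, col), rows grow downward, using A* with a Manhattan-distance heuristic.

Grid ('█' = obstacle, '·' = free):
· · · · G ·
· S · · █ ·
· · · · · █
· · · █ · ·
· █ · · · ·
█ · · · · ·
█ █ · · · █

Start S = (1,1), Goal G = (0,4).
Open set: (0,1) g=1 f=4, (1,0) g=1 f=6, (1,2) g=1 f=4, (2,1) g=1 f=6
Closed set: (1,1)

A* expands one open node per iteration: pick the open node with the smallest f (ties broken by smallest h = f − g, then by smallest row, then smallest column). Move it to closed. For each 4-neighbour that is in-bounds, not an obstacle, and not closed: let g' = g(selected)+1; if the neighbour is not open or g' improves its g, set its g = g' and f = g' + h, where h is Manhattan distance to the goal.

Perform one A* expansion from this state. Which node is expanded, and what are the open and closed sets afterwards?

step 1: expand (0,1) (f=4, h=3) → closed; open now [(0,0) g=2 f=6, (0,2) g=2 f=4, (1,0) g=1 f=6, (1,2) g=1 f=4, (2,1) g=1 f=6]

expanded=(0,1); open=[(0,0) g=2 f=6, (0,2) g=2 f=4, (1,0) g=1 f=6, (1,2) g=1 f=4, (2,1) g=1 f=6]; closed=[(0,1), (1,1)]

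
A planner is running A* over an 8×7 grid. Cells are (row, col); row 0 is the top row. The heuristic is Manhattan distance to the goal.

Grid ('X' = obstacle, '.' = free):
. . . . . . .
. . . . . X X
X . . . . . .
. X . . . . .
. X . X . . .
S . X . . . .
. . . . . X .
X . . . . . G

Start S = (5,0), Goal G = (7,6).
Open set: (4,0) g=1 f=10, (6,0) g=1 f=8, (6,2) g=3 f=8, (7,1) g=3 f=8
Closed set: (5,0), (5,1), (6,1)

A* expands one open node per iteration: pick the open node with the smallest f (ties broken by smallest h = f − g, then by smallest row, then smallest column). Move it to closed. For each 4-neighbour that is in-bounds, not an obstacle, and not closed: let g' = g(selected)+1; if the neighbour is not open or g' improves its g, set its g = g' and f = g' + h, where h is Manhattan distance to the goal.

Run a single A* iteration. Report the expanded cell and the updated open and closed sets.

expanded=(6,2); open=[(4,0) g=1 f=10, (6,0) g=1 f=8, (6,3) g=4 f=8, (7,1) g=3 f=8, (7,2) g=4 f=8]; closed=[(5,0), (5,1), (6,1), (6,2)]

step 1: expand (6,2) (f=8, h=5) → closed; open now [(4,0) g=1 f=10, (6,0) g=1 f=8, (6,3) g=4 f=8, (7,1) g=3 f=8, (7,2) g=4 f=8]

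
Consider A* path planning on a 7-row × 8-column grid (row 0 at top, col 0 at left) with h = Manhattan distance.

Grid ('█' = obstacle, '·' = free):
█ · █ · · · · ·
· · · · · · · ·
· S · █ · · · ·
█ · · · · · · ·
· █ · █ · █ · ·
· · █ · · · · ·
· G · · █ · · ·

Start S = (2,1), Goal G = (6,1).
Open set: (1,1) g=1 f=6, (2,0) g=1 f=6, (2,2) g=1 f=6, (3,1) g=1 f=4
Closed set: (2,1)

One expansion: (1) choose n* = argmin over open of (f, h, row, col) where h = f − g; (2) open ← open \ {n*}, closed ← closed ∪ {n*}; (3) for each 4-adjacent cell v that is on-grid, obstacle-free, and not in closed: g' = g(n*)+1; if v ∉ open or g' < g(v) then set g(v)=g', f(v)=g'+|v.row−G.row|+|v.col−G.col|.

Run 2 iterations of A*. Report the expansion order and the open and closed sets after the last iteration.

order=[(3,1) → (3,2)]; open=[(1,1) g=1 f=6, (2,0) g=1 f=6, (2,2) g=1 f=6, (3,3) g=3 f=8, (4,2) g=3 f=6]; closed=[(2,1), (3,1), (3,2)]

step 1: expand (3,1) (f=4, h=3) → closed; open now [(1,1) g=1 f=6, (2,0) g=1 f=6, (2,2) g=1 f=6, (3,2) g=2 f=6]
step 2: expand (3,2) (f=6, h=4) → closed; open now [(1,1) g=1 f=6, (2,0) g=1 f=6, (2,2) g=1 f=6, (3,3) g=3 f=8, (4,2) g=3 f=6]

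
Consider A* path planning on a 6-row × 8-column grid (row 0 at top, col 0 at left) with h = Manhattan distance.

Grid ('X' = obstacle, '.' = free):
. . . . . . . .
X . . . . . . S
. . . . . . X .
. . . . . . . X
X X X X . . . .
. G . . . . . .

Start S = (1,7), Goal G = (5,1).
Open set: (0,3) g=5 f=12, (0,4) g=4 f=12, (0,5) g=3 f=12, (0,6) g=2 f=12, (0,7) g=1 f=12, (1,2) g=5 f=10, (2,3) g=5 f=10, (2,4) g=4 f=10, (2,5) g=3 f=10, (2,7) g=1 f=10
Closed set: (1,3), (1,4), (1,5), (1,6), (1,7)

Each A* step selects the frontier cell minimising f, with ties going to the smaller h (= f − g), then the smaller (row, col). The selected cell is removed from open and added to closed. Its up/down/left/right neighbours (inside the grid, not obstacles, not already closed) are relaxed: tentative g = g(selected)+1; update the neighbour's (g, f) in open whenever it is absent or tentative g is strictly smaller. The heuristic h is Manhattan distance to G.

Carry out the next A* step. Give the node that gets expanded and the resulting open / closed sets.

expanded=(1,2); open=[(0,2) g=6 f=12, (0,3) g=5 f=12, (0,4) g=4 f=12, (0,5) g=3 f=12, (0,6) g=2 f=12, (0,7) g=1 f=12, (1,1) g=6 f=10, (2,2) g=6 f=10, (2,3) g=5 f=10, (2,4) g=4 f=10, (2,5) g=3 f=10, (2,7) g=1 f=10]; closed=[(1,2), (1,3), (1,4), (1,5), (1,6), (1,7)]

step 1: expand (1,2) (f=10, h=5) → closed; open now [(0,2) g=6 f=12, (0,3) g=5 f=12, (0,4) g=4 f=12, (0,5) g=3 f=12, (0,6) g=2 f=12, (0,7) g=1 f=12, (1,1) g=6 f=10, (2,2) g=6 f=10, (2,3) g=5 f=10, (2,4) g=4 f=10, (2,5) g=3 f=10, (2,7) g=1 f=10]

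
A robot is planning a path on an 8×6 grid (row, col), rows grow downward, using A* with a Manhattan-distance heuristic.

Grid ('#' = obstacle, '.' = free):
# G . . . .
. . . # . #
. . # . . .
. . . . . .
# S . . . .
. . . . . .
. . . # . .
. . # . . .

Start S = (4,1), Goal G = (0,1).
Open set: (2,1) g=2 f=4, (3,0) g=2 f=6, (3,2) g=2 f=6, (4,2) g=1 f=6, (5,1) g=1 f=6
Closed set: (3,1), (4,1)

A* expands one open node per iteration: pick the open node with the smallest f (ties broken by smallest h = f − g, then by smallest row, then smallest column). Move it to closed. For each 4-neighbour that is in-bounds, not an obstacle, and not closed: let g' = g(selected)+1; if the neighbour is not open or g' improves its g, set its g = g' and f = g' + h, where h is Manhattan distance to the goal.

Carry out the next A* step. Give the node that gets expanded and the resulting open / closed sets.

step 1: expand (2,1) (f=4, h=2) → closed; open now [(1,1) g=3 f=4, (2,0) g=3 f=6, (3,0) g=2 f=6, (3,2) g=2 f=6, (4,2) g=1 f=6, (5,1) g=1 f=6]

expanded=(2,1); open=[(1,1) g=3 f=4, (2,0) g=3 f=6, (3,0) g=2 f=6, (3,2) g=2 f=6, (4,2) g=1 f=6, (5,1) g=1 f=6]; closed=[(2,1), (3,1), (4,1)]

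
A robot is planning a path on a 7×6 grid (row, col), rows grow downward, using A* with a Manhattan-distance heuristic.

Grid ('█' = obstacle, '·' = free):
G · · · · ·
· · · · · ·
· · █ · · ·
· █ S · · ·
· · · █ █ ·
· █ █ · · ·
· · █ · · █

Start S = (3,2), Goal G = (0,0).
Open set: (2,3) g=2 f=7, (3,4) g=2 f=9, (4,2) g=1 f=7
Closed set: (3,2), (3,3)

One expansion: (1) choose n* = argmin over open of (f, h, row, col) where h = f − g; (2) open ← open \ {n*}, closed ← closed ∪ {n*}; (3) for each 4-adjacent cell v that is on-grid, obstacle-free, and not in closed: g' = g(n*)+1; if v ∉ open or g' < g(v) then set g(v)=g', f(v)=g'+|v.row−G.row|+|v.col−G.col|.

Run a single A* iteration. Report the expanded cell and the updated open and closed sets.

expanded=(2,3); open=[(1,3) g=3 f=7, (2,4) g=3 f=9, (3,4) g=2 f=9, (4,2) g=1 f=7]; closed=[(2,3), (3,2), (3,3)]

step 1: expand (2,3) (f=7, h=5) → closed; open now [(1,3) g=3 f=7, (2,4) g=3 f=9, (3,4) g=2 f=9, (4,2) g=1 f=7]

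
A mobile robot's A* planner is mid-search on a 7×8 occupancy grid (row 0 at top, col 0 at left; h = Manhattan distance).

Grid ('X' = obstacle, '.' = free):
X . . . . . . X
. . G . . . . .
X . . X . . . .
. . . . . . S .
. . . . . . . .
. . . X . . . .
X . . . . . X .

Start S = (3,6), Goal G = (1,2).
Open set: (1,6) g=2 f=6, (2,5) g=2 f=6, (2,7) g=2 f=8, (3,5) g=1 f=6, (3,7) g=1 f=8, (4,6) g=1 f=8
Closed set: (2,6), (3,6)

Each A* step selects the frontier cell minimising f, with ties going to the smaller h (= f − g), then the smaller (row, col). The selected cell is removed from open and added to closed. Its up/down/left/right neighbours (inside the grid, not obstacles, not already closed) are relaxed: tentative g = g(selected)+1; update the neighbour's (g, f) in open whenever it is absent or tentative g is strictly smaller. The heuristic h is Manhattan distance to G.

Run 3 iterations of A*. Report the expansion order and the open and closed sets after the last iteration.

step 1: expand (1,6) (f=6, h=4) → closed; open now [(0,6) g=3 f=8, (1,5) g=3 f=6, (1,7) g=3 f=8, (2,5) g=2 f=6, (2,7) g=2 f=8, (3,5) g=1 f=6, (3,7) g=1 f=8, (4,6) g=1 f=8]
step 2: expand (1,5) (f=6, h=3) → closed; open now [(0,5) g=4 f=8, (0,6) g=3 f=8, (1,4) g=4 f=6, (1,7) g=3 f=8, (2,5) g=2 f=6, (2,7) g=2 f=8, (3,5) g=1 f=6, (3,7) g=1 f=8, (4,6) g=1 f=8]
step 3: expand (1,4) (f=6, h=2) → closed; open now [(0,4) g=5 f=8, (0,5) g=4 f=8, (0,6) g=3 f=8, (1,3) g=5 f=6, (1,7) g=3 f=8, (2,4) g=5 f=8, (2,5) g=2 f=6, (2,7) g=2 f=8, (3,5) g=1 f=6, (3,7) g=1 f=8, (4,6) g=1 f=8]

order=[(1,6) → (1,5) → (1,4)]; open=[(0,4) g=5 f=8, (0,5) g=4 f=8, (0,6) g=3 f=8, (1,3) g=5 f=6, (1,7) g=3 f=8, (2,4) g=5 f=8, (2,5) g=2 f=6, (2,7) g=2 f=8, (3,5) g=1 f=6, (3,7) g=1 f=8, (4,6) g=1 f=8]; closed=[(1,4), (1,5), (1,6), (2,6), (3,6)]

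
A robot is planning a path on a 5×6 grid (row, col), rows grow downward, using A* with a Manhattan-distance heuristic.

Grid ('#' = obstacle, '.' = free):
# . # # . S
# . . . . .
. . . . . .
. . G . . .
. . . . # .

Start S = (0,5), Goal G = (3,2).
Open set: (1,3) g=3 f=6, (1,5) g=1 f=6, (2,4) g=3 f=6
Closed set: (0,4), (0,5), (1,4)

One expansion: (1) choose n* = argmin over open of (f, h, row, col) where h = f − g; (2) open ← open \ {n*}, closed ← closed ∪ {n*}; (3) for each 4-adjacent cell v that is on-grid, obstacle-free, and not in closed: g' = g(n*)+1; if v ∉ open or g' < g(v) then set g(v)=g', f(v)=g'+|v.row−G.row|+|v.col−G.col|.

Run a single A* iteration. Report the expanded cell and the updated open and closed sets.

step 1: expand (1,3) (f=6, h=3) → closed; open now [(1,2) g=4 f=6, (1,5) g=1 f=6, (2,3) g=4 f=6, (2,4) g=3 f=6]

expanded=(1,3); open=[(1,2) g=4 f=6, (1,5) g=1 f=6, (2,3) g=4 f=6, (2,4) g=3 f=6]; closed=[(0,4), (0,5), (1,3), (1,4)]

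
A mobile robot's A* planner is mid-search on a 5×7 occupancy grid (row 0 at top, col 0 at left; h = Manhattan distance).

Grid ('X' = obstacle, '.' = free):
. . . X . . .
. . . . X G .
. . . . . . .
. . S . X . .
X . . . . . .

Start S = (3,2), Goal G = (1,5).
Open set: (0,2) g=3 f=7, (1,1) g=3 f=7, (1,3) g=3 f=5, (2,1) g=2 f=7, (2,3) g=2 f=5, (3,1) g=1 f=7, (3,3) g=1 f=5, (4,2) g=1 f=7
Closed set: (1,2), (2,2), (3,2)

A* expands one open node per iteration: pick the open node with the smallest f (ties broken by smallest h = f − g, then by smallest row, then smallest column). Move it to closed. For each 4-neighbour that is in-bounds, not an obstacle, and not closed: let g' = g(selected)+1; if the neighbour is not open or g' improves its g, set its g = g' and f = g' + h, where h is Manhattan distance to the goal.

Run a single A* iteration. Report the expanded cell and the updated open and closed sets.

step 1: expand (1,3) (f=5, h=2) → closed; open now [(0,2) g=3 f=7, (1,1) g=3 f=7, (2,1) g=2 f=7, (2,3) g=2 f=5, (3,1) g=1 f=7, (3,3) g=1 f=5, (4,2) g=1 f=7]

expanded=(1,3); open=[(0,2) g=3 f=7, (1,1) g=3 f=7, (2,1) g=2 f=7, (2,3) g=2 f=5, (3,1) g=1 f=7, (3,3) g=1 f=5, (4,2) g=1 f=7]; closed=[(1,2), (1,3), (2,2), (3,2)]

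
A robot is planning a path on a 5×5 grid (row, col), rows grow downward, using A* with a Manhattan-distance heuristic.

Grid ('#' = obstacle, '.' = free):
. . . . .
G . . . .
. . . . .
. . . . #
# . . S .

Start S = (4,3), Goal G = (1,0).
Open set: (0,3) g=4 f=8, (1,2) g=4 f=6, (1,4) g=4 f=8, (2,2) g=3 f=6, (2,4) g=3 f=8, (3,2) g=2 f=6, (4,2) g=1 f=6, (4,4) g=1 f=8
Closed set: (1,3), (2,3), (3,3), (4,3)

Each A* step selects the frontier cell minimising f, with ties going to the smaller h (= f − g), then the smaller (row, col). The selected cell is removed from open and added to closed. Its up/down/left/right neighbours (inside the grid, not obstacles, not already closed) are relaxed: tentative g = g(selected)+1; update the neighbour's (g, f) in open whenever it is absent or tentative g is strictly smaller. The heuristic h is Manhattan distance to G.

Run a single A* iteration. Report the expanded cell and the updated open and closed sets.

expanded=(1,2); open=[(0,2) g=5 f=8, (0,3) g=4 f=8, (1,1) g=5 f=6, (1,4) g=4 f=8, (2,2) g=3 f=6, (2,4) g=3 f=8, (3,2) g=2 f=6, (4,2) g=1 f=6, (4,4) g=1 f=8]; closed=[(1,2), (1,3), (2,3), (3,3), (4,3)]

step 1: expand (1,2) (f=6, h=2) → closed; open now [(0,2) g=5 f=8, (0,3) g=4 f=8, (1,1) g=5 f=6, (1,4) g=4 f=8, (2,2) g=3 f=6, (2,4) g=3 f=8, (3,2) g=2 f=6, (4,2) g=1 f=6, (4,4) g=1 f=8]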